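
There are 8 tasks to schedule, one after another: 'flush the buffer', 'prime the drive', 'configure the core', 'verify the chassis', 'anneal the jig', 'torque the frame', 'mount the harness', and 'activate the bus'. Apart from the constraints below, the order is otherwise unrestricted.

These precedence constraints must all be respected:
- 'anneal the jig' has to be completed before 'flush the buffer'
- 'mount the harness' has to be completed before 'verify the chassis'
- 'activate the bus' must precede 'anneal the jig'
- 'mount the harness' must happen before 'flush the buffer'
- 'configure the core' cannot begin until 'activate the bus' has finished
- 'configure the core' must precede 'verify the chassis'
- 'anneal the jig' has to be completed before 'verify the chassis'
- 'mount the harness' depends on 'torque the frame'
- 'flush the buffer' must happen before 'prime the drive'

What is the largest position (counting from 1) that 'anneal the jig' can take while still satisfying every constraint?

5

Following every chain forward from 'anneal the jig', the tasks that must come later are 'flush the buffer', 'prime the drive', 'verify the chassis' — 3 of them.
So at least 3 tasks follow 'anneal the jig', putting 'anneal the jig' no later than position 5. That position is achievable by scheduling everything else first.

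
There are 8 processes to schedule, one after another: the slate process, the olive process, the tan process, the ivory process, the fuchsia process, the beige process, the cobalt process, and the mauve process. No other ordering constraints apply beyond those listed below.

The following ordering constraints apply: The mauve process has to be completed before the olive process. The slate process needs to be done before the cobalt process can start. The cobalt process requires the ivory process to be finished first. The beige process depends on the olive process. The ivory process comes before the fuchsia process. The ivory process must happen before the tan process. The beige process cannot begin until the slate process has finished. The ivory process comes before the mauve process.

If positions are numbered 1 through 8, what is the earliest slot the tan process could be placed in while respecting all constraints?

2

The only process forced before the tan process (directly or transitively) is the ivory process.
With 1 mandatory predecessor, the earliest the tan process can sit is position 1+1 = 2, and placing just that one first achieves it.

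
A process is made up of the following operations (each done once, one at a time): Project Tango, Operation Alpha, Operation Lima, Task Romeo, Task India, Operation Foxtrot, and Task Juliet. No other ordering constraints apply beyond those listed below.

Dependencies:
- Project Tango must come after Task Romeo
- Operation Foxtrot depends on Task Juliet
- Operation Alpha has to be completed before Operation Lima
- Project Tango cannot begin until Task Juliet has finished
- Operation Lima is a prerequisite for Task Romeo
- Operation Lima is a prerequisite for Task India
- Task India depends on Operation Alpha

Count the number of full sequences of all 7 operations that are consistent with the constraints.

58

2 operations have no prerequisites (Operation Alpha, Task Juliet), so any of them could come first.
Enumerating by repeatedly choosing an available operation (one whose prerequisites are all placed) gives 58 distinct complete orderings.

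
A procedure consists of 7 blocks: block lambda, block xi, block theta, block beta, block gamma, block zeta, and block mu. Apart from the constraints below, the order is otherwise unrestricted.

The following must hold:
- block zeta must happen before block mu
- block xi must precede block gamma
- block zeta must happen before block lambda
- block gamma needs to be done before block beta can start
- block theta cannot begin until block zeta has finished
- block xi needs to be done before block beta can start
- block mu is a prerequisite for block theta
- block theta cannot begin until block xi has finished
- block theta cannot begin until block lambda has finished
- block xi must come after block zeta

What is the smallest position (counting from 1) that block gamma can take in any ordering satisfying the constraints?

3

The blocks that are forced before block gamma, directly or transitively, are block xi, block zeta. That's 2 blocks.
So at minimum 2 blocks come before block gamma, putting block gamma no earlier than position 3. That position is achievable by scheduling exactly those predecessors first.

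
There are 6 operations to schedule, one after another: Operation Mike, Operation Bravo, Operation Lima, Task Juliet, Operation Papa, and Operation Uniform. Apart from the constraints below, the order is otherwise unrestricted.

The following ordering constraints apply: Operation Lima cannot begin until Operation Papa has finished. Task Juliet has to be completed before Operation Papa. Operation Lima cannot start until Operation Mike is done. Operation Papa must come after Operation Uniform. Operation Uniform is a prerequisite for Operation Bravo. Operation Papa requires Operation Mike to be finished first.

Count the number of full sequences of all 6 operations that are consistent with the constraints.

24

3 operations have no prerequisites (Operation Mike, Task Juliet, Operation Uniform), so any of them could come first.
Enumerating by repeatedly choosing an available operation (one whose prerequisites are all placed) gives 24 distinct complete orderings.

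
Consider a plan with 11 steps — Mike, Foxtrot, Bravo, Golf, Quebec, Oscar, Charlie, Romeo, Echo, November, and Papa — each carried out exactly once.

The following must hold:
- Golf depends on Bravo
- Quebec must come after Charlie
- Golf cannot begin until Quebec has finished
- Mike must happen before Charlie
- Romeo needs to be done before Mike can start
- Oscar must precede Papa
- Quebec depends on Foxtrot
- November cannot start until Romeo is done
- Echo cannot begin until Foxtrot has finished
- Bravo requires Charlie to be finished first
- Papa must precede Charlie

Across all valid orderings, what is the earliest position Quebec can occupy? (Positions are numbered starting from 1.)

7

Working backwards through the constraints from Quebec, its full set of required predecessors is Mike, Foxtrot, Oscar, Charlie, Romeo, Papa — 6 of them.
So at minimum 6 steps come before Quebec, putting Quebec no earlier than position 7. That position is achievable by scheduling exactly those predecessors first.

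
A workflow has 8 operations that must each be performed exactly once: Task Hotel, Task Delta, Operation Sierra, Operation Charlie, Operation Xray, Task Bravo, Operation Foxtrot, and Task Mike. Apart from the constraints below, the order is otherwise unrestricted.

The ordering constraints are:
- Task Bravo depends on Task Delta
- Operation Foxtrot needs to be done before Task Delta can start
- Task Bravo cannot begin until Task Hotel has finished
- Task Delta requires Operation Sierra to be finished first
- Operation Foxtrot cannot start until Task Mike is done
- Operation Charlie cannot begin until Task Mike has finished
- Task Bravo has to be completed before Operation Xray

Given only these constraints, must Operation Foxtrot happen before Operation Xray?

Tracing the constraints gives a chain: Operation Foxtrot → Task Delta → Task Bravo → Operation Xray.
So Operation Foxtrot must precede Operation Xray in any valid ordering.

Yes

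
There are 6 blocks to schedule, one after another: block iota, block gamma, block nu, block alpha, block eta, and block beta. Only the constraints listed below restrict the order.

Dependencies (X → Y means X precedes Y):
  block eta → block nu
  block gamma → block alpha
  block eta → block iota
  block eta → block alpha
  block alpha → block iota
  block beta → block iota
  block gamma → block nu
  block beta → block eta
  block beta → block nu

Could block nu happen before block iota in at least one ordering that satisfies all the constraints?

Yes

No chain of constraints runs from block iota to block nu, so block iota is not required to come first.
That means at least one valid schedule has block nu before block iota.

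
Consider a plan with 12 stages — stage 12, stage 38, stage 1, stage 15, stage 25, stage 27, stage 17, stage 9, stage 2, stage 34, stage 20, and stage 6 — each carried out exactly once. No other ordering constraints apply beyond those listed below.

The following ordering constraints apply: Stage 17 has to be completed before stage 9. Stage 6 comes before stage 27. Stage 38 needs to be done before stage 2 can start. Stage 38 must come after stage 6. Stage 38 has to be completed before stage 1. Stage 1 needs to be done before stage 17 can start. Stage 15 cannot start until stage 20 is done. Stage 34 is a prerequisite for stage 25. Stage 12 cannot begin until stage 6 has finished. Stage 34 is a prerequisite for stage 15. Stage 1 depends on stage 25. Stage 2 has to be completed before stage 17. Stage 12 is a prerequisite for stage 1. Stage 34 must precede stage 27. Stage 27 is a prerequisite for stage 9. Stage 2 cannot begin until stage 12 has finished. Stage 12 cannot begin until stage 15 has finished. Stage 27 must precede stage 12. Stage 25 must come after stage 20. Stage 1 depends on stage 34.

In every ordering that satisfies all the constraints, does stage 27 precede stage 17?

There is a constraint chain stage 27 → stage 12 → stage 2 → stage 17.
Hence stage 27 necessarily comes before stage 17.

Yes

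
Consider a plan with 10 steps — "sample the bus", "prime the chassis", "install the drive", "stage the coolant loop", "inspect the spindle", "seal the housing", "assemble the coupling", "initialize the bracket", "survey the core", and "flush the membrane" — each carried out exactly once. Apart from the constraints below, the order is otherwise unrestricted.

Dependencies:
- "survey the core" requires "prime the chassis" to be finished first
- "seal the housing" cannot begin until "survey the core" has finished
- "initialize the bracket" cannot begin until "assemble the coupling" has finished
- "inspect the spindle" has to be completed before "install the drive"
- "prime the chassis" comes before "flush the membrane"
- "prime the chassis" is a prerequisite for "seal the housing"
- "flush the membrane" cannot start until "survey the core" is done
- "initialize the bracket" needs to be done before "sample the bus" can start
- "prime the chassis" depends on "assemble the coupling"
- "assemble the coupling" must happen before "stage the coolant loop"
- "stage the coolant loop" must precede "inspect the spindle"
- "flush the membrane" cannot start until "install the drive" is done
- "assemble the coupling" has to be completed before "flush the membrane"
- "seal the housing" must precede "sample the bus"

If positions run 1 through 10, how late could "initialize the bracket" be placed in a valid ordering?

The only step forced after "initialize the bracket" (directly or by a chain) is "sample the bus".
With 1 mandatory successor out of 10 steps total, the latest slot for "initialize the bracket" is 10−1 = 9, and it's reachable by doing all non-successors before "initialize the bracket".

9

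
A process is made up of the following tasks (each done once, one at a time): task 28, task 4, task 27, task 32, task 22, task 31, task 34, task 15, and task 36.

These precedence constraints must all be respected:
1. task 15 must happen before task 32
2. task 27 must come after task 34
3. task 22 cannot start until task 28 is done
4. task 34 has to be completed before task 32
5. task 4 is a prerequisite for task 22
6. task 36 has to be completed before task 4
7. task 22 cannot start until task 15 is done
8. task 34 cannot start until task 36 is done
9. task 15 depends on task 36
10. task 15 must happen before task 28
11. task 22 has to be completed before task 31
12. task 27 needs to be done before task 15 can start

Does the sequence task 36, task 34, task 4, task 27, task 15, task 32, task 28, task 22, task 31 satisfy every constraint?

Yes

Checking each listed constraint against this order: for instance, task 4 is in position 3 and task 22 in position 8, so that constraint holds — and the remaining constraints check out the same way.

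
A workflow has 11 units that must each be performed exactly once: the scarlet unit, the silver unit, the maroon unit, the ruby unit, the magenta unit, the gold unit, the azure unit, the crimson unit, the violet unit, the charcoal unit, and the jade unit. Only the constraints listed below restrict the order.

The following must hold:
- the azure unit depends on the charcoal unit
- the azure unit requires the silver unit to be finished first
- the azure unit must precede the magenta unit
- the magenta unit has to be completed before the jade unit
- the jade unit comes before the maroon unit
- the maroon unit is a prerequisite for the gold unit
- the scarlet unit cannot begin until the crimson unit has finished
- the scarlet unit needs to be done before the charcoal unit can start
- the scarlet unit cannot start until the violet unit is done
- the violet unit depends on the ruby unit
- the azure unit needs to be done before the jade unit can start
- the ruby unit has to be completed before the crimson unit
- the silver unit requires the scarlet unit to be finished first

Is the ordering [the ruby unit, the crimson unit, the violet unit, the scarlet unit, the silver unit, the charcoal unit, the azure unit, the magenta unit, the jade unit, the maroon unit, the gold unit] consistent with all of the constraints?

Yes

Checking each listed constraint against this order: for instance, the scarlet unit is in position 4 and the charcoal unit in position 6, so that constraint holds — and the remaining constraints check out the same way.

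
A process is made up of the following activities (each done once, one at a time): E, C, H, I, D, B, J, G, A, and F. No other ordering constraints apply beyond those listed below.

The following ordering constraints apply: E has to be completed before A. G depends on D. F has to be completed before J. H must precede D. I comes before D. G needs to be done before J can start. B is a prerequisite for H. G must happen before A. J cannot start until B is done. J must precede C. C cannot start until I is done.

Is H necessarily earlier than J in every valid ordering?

Yes

There is a constraint chain H → D → G → J.
Hence H necessarily comes before J.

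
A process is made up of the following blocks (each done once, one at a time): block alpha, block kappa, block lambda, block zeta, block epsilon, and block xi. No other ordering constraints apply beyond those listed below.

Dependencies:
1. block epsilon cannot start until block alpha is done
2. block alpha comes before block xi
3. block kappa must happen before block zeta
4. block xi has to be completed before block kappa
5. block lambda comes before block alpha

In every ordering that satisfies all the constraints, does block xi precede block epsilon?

No

Block xi and block epsilon are not related by any chain of constraints.
There exist valid orderings with block epsilon before block xi, so block xi is not required to come first.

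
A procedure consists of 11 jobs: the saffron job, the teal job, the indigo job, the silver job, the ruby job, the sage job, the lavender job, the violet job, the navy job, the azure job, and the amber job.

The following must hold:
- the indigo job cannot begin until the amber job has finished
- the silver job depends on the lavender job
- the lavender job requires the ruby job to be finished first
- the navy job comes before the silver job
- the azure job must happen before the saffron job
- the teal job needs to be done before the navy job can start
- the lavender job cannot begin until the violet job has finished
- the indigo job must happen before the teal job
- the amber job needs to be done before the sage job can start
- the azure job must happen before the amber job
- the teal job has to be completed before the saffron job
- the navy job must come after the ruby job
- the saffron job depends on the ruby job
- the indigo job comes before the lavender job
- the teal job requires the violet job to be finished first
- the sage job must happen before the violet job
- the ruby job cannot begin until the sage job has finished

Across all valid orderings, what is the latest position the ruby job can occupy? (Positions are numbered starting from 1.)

7

Every job that must follow the ruby job has to come after it. Tracing all chains starting from the ruby job, those jobs are: the saffron job, the silver job, the lavender job, the navy job — 4 in total.
With 4 mandatory successors out of 11 jobs total, the latest slot for the ruby job is 11−4 = 7, and it's reachable by doing all non-successors before the ruby job.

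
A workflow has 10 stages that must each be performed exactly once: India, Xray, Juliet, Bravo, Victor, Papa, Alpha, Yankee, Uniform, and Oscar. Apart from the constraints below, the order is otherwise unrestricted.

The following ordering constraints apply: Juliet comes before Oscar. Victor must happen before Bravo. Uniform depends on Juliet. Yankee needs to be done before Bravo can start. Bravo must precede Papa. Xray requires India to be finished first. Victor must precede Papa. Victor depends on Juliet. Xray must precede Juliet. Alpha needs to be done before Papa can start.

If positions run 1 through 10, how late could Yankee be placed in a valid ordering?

Following every chain forward from Yankee, the stages that must come later are Bravo, Papa — 2 of them.
So at least 2 stages follow Yankee, putting Yankee no later than position 8. That position is achievable by scheduling everything else first.

8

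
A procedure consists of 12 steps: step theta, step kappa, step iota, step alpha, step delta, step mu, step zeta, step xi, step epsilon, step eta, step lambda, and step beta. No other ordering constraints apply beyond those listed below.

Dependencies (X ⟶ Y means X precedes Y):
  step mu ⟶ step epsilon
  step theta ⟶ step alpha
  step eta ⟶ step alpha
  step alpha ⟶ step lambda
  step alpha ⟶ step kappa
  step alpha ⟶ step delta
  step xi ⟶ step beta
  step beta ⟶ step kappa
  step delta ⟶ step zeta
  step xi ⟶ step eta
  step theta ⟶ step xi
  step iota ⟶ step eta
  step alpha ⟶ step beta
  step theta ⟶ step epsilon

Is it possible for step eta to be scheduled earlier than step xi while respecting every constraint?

There is a dependency chain step xi → step eta, so step eta always comes after step xi.
Hence step eta can never be scheduled before step xi.

No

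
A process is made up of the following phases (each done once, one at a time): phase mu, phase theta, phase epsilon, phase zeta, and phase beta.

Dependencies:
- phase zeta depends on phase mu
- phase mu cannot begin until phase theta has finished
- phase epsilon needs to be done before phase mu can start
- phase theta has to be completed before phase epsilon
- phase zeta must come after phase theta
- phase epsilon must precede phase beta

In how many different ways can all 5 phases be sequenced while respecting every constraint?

3

Only phase theta has no prerequisites, so it must go first.
Counting all ways to extend the partial order to a total order gives 3.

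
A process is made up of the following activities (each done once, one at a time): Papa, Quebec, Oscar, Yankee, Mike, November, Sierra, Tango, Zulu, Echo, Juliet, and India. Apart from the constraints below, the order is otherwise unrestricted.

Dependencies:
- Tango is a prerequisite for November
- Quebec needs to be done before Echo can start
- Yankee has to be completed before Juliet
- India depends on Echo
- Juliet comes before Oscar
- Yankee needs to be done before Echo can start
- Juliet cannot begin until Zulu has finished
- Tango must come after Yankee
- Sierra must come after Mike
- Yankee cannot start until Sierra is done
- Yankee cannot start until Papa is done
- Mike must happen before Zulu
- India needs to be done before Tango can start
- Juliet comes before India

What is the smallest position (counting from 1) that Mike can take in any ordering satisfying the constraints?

1

Nothing is required before Mike; it can be the very first activity.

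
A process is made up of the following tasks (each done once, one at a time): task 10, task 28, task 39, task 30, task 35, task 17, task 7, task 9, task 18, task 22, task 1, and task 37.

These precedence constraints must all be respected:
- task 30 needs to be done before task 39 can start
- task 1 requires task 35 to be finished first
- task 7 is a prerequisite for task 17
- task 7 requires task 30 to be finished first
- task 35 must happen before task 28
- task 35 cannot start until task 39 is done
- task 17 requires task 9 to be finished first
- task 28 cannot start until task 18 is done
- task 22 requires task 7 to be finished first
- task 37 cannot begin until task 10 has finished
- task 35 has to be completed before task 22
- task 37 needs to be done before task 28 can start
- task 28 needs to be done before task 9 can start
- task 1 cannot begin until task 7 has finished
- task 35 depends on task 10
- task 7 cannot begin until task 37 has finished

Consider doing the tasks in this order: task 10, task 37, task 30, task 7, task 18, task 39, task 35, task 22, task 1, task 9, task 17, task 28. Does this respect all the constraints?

No

The sequence places task 9 ahead of task 28.
Since task 28 is required before task 9, the ordering is invalid.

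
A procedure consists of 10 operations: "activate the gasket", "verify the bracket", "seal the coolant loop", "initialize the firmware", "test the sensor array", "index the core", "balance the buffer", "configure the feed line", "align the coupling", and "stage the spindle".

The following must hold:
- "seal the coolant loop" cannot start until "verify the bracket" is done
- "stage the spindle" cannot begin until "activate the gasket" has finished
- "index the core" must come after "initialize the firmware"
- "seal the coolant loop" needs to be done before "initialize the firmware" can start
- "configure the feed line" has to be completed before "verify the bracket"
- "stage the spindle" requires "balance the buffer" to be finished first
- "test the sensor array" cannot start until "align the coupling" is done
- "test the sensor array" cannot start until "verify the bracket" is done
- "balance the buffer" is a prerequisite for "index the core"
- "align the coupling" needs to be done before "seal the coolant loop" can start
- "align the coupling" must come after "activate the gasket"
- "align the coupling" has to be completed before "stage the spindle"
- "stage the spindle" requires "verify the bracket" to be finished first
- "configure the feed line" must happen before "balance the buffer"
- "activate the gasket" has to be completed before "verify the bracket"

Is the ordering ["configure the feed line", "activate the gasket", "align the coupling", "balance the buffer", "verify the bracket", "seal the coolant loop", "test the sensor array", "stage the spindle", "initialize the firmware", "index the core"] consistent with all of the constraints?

Yes

Going through the constraints one by one, each required predecessor appears earlier in the sequence than its dependent — e.g. "activate the gasket" (position 2) is before "stage the spindle" (position 8), as required.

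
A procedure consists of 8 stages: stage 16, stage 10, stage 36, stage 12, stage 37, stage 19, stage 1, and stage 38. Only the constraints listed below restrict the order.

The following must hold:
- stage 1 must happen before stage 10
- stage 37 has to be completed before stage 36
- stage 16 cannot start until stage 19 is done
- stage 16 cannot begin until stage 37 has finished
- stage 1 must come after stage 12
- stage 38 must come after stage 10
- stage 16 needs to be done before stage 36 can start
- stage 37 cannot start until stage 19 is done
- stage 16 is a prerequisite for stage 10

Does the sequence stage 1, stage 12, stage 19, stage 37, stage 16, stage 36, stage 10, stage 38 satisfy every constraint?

Here stage 12 comes after stage 1.
Since stage 12 is required before stage 1, the ordering is invalid.

No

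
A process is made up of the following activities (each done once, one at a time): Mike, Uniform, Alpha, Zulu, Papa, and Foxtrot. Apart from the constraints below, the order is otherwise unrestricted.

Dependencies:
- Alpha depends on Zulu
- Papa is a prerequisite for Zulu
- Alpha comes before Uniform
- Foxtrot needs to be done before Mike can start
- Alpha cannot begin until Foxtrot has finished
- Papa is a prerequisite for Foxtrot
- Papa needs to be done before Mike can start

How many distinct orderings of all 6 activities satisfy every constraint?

Only Papa has no prerequisites, so it must go first.
Counting all ways to extend the partial order to a total order gives 7.

7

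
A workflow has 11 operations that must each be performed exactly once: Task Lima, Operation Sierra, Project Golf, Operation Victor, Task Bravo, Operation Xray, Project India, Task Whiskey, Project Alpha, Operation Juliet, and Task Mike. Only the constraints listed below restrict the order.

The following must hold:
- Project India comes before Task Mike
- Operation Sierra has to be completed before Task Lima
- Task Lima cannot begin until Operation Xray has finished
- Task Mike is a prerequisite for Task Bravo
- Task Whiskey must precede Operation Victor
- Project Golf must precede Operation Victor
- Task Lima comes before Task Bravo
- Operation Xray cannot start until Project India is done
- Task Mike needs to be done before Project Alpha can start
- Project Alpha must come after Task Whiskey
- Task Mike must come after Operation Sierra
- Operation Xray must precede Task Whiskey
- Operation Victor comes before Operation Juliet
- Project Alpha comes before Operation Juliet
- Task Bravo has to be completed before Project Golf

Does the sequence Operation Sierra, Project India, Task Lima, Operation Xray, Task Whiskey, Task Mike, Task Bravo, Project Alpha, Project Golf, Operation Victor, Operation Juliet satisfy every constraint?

No

Here Operation Xray comes after Task Lima.
But one of the constraints requires Operation Xray before Task Lima, so this ordering violates it.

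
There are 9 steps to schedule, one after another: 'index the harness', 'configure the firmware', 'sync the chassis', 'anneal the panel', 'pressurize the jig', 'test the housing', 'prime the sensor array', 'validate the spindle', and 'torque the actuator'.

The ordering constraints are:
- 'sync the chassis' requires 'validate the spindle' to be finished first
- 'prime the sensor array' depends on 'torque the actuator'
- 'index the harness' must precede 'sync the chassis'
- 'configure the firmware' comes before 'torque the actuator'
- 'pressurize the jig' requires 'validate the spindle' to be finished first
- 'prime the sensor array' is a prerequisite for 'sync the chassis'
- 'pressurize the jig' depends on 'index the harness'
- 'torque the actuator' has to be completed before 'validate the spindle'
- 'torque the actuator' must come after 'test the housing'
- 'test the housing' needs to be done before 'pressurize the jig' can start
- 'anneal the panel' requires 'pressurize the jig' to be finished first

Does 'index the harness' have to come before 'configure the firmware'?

'index the harness' and 'configure the firmware' are not related by any chain of constraints.
There exist valid orderings with 'configure the firmware' before 'index the harness', so 'index the harness' is not required to come first.

No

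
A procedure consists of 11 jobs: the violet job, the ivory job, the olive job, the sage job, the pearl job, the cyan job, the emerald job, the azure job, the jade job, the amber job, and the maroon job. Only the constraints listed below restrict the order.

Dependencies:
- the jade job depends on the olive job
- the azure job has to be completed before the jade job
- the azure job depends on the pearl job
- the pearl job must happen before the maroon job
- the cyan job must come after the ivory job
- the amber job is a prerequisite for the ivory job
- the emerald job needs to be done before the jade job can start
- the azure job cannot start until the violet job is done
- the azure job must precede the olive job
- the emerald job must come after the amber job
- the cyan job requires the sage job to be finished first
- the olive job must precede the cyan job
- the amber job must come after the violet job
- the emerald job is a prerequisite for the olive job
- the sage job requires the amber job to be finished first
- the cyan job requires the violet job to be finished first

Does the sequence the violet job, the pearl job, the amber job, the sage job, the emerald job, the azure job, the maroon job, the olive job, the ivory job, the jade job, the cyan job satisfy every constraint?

Yes

Checking each listed constraint against this order: for instance, the violet job is in position 1 and the cyan job in position 11, so that constraint holds — and the remaining constraints check out the same way.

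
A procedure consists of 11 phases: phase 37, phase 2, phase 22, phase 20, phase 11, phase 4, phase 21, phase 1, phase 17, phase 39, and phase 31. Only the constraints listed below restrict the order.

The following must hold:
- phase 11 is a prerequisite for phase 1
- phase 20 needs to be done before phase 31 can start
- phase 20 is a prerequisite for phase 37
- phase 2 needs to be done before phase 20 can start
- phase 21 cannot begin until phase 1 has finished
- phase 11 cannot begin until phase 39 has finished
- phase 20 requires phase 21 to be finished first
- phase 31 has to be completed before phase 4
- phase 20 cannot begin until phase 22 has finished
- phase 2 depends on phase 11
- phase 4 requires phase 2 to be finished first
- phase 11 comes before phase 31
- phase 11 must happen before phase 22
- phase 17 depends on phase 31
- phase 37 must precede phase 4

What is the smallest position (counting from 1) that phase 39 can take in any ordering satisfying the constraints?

No constraint forces any other phase before phase 39, so it can be placed first.

1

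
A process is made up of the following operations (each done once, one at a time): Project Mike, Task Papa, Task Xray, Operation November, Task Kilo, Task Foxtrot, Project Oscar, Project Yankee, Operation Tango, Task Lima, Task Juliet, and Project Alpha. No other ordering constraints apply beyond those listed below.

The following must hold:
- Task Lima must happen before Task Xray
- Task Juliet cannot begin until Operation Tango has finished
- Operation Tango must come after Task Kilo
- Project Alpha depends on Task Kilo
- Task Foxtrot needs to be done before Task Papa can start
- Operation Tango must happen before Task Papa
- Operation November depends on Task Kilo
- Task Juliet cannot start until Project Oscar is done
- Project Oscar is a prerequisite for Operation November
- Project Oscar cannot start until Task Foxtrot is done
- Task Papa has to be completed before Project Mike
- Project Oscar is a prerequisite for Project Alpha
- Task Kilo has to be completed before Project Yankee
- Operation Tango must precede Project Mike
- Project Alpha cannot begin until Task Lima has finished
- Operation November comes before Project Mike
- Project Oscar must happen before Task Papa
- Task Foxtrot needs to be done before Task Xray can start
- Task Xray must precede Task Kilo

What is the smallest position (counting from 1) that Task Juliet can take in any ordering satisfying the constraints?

Working backwards through the constraints from Task Juliet, its full set of required predecessors is Task Xray, Task Kilo, Task Foxtrot, Project Oscar, Operation Tango, Task Lima — 6 of them.
With 6 mandatory predecessors, the earliest Task Juliet can sit is position 6+1 = 7, and placing just those 6 first achieves it.

7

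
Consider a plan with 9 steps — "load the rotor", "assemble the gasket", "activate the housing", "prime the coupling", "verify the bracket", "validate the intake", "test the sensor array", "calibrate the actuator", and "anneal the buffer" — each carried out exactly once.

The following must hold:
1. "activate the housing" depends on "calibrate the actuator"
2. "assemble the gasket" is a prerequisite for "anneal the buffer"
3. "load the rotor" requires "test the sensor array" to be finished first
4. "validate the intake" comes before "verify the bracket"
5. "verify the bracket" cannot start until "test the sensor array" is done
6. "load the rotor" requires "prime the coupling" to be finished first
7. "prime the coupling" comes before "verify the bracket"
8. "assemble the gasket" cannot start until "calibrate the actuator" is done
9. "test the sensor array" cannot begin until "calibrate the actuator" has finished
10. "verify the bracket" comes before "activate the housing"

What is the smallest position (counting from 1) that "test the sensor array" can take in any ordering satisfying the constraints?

2

Working backwards through the constraints from "test the sensor array", its only required predecessor is "calibrate the actuator".
With 1 mandatory predecessor, the earliest "test the sensor array" can sit is position 1+1 = 2, and placing just that one first achieves it.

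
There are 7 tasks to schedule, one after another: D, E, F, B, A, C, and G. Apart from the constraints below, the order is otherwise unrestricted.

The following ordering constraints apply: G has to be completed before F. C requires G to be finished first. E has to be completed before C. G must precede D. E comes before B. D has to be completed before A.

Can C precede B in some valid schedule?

Yes

No chain of constraints runs from B to C, so B is not required to come first.
That means at least one valid schedule has C before B.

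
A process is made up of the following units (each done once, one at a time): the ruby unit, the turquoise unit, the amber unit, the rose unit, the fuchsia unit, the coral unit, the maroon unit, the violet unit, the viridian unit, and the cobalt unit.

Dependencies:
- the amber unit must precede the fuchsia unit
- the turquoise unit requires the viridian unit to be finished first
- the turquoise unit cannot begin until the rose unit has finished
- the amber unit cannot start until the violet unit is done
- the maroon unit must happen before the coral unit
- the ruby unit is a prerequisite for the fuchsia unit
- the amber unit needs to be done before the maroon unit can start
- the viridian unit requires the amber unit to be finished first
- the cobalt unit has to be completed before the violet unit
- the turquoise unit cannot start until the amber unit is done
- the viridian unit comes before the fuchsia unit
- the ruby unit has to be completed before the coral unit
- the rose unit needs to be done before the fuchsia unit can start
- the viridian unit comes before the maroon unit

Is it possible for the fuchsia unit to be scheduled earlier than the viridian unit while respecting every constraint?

No

There is a dependency chain the viridian unit → the fuchsia unit, so the fuchsia unit always comes after the viridian unit.
So no valid ordering can have the fuchsia unit before the viridian unit.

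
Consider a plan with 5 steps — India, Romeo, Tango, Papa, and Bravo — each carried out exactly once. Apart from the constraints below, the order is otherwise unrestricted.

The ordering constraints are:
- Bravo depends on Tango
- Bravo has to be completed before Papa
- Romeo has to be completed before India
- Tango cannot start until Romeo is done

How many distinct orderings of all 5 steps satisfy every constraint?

4

Romeo is the only step with nothing required before it, so every ordering starts there.
Counting all ways to extend the partial order to a total order gives 4.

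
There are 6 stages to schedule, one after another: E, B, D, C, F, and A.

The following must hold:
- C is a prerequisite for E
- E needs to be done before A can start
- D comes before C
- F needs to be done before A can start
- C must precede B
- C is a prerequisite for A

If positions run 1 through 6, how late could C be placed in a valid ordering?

3

Every stage that must follow C has to come after it. Tracing all chains starting from C, those stages are: E, B, A — 3 in total.
So at least 3 stages follow C, putting C no later than position 3. That position is achievable by scheduling everything else first.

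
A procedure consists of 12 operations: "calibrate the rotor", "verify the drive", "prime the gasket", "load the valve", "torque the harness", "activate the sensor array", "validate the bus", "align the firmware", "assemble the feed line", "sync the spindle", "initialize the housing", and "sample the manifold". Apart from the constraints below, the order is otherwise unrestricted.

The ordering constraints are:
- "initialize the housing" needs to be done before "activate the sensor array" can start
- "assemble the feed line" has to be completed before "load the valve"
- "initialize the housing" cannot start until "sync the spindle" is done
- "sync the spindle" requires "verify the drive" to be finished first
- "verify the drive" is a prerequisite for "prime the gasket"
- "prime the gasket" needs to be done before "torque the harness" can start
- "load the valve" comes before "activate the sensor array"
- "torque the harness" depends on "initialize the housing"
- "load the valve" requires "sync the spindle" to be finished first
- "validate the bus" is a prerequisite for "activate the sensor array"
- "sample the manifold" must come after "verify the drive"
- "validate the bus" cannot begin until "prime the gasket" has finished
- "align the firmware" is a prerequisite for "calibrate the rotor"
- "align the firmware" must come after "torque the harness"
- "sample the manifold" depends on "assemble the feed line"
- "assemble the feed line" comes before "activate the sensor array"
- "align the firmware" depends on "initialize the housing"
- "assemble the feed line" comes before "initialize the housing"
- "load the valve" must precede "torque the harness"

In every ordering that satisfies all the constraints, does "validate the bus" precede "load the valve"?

Nothing in the constraints links "validate the bus" and "load the valve"; they are unordered relative to each other.
So "validate the bus" can come before "load the valve" or after — it is not forced.

No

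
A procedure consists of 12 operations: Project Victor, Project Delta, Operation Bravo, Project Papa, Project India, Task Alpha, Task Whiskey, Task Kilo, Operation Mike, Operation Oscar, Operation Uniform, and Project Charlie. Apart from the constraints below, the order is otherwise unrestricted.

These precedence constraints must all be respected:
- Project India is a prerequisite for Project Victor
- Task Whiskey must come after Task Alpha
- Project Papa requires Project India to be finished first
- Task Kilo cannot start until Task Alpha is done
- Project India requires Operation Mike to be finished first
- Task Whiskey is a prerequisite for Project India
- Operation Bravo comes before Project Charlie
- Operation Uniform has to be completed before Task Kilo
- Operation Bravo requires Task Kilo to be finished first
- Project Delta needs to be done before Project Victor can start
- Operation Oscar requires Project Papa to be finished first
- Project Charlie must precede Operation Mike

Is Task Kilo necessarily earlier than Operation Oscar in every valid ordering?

There is a constraint chain Task Kilo → Operation Bravo → Project Charlie → Operation Mike → Project India → Project Papa → Operation Oscar.
So Task Kilo must precede Operation Oscar in any valid ordering.

Yes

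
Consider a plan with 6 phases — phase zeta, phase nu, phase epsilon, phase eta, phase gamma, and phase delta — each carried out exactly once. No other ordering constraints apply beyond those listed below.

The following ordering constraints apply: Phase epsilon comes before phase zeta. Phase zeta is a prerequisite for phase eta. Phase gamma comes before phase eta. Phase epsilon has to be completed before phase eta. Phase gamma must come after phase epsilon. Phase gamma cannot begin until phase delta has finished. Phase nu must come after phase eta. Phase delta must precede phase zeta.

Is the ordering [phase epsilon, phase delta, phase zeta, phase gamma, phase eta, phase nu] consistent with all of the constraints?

Every stated constraint is respected: phase epsilon sits at position 1, ahead of phase eta at position 5, and each of the other listed pairs likewise has the predecessor earlier in the sequence.

Yes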